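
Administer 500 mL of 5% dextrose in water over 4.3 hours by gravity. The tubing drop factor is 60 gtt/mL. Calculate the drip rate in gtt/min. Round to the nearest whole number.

500 mL ÷ (4.3 hr × 60 = 258 min) = 1.937984 mL/min
1.937984 mL/min × 60 gtt/mL = 116.2791 gtt/min

116 gtt/min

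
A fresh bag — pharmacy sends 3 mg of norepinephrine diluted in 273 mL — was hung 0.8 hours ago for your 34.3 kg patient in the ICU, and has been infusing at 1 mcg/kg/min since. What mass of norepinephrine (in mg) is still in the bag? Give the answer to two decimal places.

Dose = 1 mcg/kg/min × 34.3 kg = 34.3 mcg/min
34.3 mcg/min × 60 min/hr = 2058 mcg/hr
Concentration = 3 mg ÷ 273 mL = 0.01098901 mg/mL = 10.98901 mcg/mL
Rate = 2058 mcg/hr ÷ 10.98901 mcg/mL = 187.278 mL/hr
Volume infused = 187.278 mL/hr × 0.8 hr = 149.8224 mL
Volume remaining = 273 − 149.8224 = 123.1776 mL
Drug remaining = 123.1776 mL × 10.98901 mcg/mL = 1353.6 mcg = 1.3536 mg

1.35 mg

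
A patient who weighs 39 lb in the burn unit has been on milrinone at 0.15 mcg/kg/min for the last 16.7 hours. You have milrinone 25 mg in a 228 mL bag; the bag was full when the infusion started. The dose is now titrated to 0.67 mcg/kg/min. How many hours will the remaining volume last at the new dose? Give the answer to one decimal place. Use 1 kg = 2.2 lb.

Initial rate:
Weight = 39 lb ÷ 2.2 lb/kg = 17.72727 kg
Dose = 0.15 mcg/kg/min × 17.72727 kg = 2.659091 mcg/min
2.659091 mcg/min × 60 min/hr = 159.5455 mcg/hr
Concentration = 25 mg ÷ 228 mL = 0.1096491 mg/mL = 109.6491 mcg/mL
Rate = 159.5455 mcg/hr ÷ 109.6491 mcg/mL = 1.455055 mL/hr
Volume infused so far = 1.455055 mL/hr × 16.7 hr = 24.29941 mL
Volume remaining = 228 − 24.29941 = 203.7006 mL
New rate:
Dose = 0.67 mcg/kg/min × 17.72727 kg = 11.87727 mcg/min
11.87727 mcg/min × 60 min/hr = 712.6364 mcg/hr
Rate = 712.6364 mcg/hr ÷ 109.6491 mcg/mL = 6.499244 mL/hr
Time remaining = 203.7006 mL ÷ 6.499244 mL/hr = 31.3422 hr

31.3 hours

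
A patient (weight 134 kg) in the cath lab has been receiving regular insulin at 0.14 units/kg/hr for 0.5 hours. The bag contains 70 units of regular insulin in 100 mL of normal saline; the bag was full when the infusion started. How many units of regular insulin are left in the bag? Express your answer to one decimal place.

Dose = 0.14 units/kg/hr × 134 kg = 18.76 units/hr
Concentration = 70 units ÷ 100 mL = 0.7 units/mL
Rate = 18.76 units/hr ÷ 0.7 units/mL = 26.8 mL/hr
Volume infused = 26.8 mL/hr × 0.5 hr = 13.4 mL
Volume remaining = 100 − 13.4 = 86.6 mL
Drug remaining = 86.6 mL × 0.7 units/mL = 60.62 units

60.6 units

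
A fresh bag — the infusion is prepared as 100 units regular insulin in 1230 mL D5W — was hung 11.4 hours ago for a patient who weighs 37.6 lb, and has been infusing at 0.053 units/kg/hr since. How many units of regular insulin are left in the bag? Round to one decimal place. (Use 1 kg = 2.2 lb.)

Weight = 37.6 lb ÷ 2.2 lb/kg = 17.09091 kg
Dose = 0.053 units/kg/hr × 17.09091 kg = 0.9058182 units/hr
Concentration = 100 units ÷ 1230 mL = 0.08130081 units/mL
Rate = 0.9058182 units/hr ÷ 0.08130081 units/mL = 11.14156 mL/hr
Volume infused = 11.14156 mL/hr × 11.4 hr = 127.0138 mL
Volume remaining = 1230 − 127.0138 = 1102.986 mL
Drug remaining = 1102.986 mL × 0.08130081 units/mL = 89.67367 units

89.7 units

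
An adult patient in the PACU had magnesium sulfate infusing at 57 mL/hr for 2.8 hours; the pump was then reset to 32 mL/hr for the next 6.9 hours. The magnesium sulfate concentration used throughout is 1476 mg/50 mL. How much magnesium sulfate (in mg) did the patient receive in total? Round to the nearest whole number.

11229 mg

Concentration = 1476 mg ÷ 50 mL = 29.52 mg/mL
Stage 1: 57 mL/hr × 2.8 hr = 159.6 mL → 159.6 mL × 29.52 mg/mL = 4711.392 mg
Stage 2: 32 mL/hr × 6.9 hr = 220.8 mL → 220.8 mL × 29.52 mg/mL = 6518.016 mg
Total = 4711.392 + 6518.016 = 11229.41 mg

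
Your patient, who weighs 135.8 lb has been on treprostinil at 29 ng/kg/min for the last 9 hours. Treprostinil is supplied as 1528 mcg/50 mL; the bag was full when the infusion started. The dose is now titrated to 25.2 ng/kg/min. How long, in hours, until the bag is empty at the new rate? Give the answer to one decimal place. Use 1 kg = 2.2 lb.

6.0 hours

Initial rate:
Weight = 135.8 lb ÷ 2.2 lb/kg = 61.72727 kg
Dose = 29 ng/kg/min × 61.72727 kg = 1790.091 ng/min
1790.091 ng/min × 60 min/hr = 107405.5 ng/hr
Concentration = 1528 mcg ÷ 50 mL = 30.56 mcg/mL = 30560 ng/mL
Rate = 107405.5 ng/hr ÷ 30560 ng/mL = 3.514576 mL/hr
Volume infused so far = 3.514576 mL/hr × 9 hr = 31.63119 mL
Volume remaining = 50 − 31.63119 = 18.36881 mL
New rate:
Dose = 25.2 ng/kg/min × 61.72727 kg = 1555.527 ng/min
1555.527 ng/min × 60 min/hr = 93331.64 ng/hr
Rate = 93331.64 ng/hr ÷ 30560 ng/mL = 3.054046 mL/hr
Time remaining = 18.36881 mL ÷ 3.054046 mL/hr = 6.014583 hr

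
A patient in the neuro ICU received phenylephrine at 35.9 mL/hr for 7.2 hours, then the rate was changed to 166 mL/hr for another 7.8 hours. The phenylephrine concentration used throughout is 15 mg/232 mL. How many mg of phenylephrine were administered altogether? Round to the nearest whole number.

Concentration = 15 mg ÷ 232 mL = 0.06465517 mg/mL
Stage 1: 35.9 mL/hr × 7.2 hr = 258.48 mL → 258.48 mL × 0.06465517 mg/mL = 16.71207 mg
Stage 2: 166 mL/hr × 7.8 hr = 1294.8 mL → 1294.8 mL × 0.06465517 mg/mL = 83.71552 mg
Total = 16.71207 + 83.71552 = 100.4276 mg

100 mg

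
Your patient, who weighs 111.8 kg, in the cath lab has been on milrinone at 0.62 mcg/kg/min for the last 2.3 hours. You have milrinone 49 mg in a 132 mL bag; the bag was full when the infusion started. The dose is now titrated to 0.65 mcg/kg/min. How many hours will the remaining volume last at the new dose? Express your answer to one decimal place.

Initial rate:
Dose = 0.62 mcg/kg/min × 111.8 kg = 69.316 mcg/min
69.316 mcg/min × 60 min/hr = 4158.96 mcg/hr
Concentration = 49 mg ÷ 132 mL = 0.3712121 mg/mL = 371.2121 mcg/mL
Rate = 4158.96 mcg/hr ÷ 371.2121 mcg/mL = 11.20373 mL/hr
Volume infused so far = 11.20373 mL/hr × 2.3 hr = 25.76858 mL
Volume remaining = 132 − 25.76858 = 106.2314 mL
New rate:
Dose = 0.65 mcg/kg/min × 111.8 kg = 72.67 mcg/min
72.67 mcg/min × 60 min/hr = 4360.2 mcg/hr
Rate = 4360.2 mcg/hr ÷ 371.2121 mcg/mL = 11.74584 mL/hr
Time remaining = 106.2314 mL ÷ 11.74584 mL/hr = 9.04417 hr

9.0 hours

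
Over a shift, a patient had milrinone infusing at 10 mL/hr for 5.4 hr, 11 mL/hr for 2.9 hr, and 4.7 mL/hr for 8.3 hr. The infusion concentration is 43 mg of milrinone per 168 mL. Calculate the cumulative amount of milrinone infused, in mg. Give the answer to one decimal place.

Concentration = 43 mg ÷ 168 mL = 0.2559524 mg/mL
Stage 1: 10 mL/hr × 5.4 hr = 54 mL → 54 mL × 0.2559524 mg/mL = 13.82143 mg
Stage 2: 11 mL/hr × 2.9 hr = 31.9 mL → 31.9 mL × 0.2559524 mg/mL = 8.164881 mg
Stage 3: 4.7 mL/hr × 8.3 hr = 39.01 mL → 39.01 mL × 0.2559524 mg/mL = 9.984702 mg
Total = 13.82143 + 8.164881 + 9.984702 = 31.97101 mg

32.0 mg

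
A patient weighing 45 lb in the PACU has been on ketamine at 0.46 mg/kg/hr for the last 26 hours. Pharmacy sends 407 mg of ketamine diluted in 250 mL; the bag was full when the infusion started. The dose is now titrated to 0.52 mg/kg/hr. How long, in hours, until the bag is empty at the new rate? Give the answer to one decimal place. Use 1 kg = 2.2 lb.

Initial rate:
Weight = 45 lb ÷ 2.2 lb/kg = 20.45455 kg
Dose = 0.46 mg/kg/hr × 20.45455 kg = 9.409091 mg/hr
Concentration = 407 mg ÷ 250 mL = 1.628 mg/mL
Rate = 9.409091 mg/hr ÷ 1.628 mg/mL = 5.77954 mL/hr
Volume infused so far = 5.77954 mL/hr × 26 hr = 150.268 mL
Volume remaining = 250 − 150.268 = 99.73196 mL
New rate:
Dose = 0.52 mg/kg/hr × 20.45455 kg = 10.63636 mg/hr
Rate = 10.63636 mg/hr ÷ 1.628 mg/mL = 6.533393 mL/hr
Time remaining = 99.73196 mL ÷ 6.533393 mL/hr = 15.26496 hr

15.3 hours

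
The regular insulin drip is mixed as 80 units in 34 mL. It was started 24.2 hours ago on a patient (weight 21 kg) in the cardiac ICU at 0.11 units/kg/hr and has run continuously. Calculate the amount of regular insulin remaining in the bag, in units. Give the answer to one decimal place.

Dose = 0.11 units/kg/hr × 21 kg = 2.31 units/hr
Concentration = 80 units ÷ 34 mL = 2.352941 units/mL
Rate = 2.31 units/hr ÷ 2.352941 units/mL = 0.98175 mL/hr
Volume infused = 0.98175 mL/hr × 24.2 hr = 23.75835 mL
Volume remaining = 34 − 23.75835 = 10.24165 mL
Drug remaining = 10.24165 mL × 2.352941 units/mL = 24.098 units

24.1 units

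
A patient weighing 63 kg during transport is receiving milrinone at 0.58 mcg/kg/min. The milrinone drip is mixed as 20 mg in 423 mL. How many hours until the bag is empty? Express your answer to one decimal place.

Dose = 0.58 mcg/kg/min × 63 kg = 36.54 mcg/min
36.54 mcg/min × 60 min/hr = 2192.4 mcg/hr
Concentration = 20 mg ÷ 423 mL = 0.04728132 mg/mL = 47.28132 mcg/mL
Rate = 2192.4 mcg/hr ÷ 47.28132 mcg/mL = 46.36926 mL/hr
Duration = 423 mL ÷ 46.36926 mL/hr = 9.122423 hr

9.1 hours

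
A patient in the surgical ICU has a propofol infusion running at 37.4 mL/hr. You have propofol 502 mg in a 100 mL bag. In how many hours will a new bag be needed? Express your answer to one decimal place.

Duration = 100 mL ÷ 37.4 mL/hr = 2.673797 hr

2.7 hours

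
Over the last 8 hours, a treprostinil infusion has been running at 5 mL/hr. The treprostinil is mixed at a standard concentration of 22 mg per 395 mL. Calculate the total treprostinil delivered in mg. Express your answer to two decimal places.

2.23 mg

Concentration = 22 mg ÷ 395 mL = 0.0556962 mg/mL = 55696.2 ng/mL
Drug rate = 5 mL/hr × 55696.2 ng/mL = 278481 ng/hr
Total = 278481 ng/hr × 8 hr = 2227848 ng = 2.227848 mg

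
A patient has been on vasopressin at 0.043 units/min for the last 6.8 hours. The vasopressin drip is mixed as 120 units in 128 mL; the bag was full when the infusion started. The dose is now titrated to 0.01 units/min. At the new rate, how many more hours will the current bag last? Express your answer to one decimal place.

170.8 hours

Initial rate:
0.043 units/min × 60 min/hr = 2.58 units/hr
Concentration = 120 units ÷ 128 mL = 0.9375 units/mL
Rate = 2.58 units/hr ÷ 0.9375 units/mL = 2.752 mL/hr
Volume infused so far = 2.752 mL/hr × 6.8 hr = 18.7136 mL
Volume remaining = 128 − 18.7136 = 109.2864 mL
New rate:
0.01 units/min × 60 min/hr = 0.6 units/hr
Rate = 0.6 units/hr ÷ 0.9375 units/mL = 0.64 mL/hr
Time remaining = 109.2864 mL ÷ 0.64 mL/hr = 170.76 hr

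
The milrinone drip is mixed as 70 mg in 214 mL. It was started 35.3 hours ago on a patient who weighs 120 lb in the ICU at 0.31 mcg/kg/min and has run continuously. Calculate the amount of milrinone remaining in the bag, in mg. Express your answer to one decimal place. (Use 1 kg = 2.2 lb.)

Weight = 120 lb ÷ 2.2 lb/kg = 54.54545 kg
Dose = 0.31 mcg/kg/min × 54.54545 kg = 16.90909 mcg/min
16.90909 mcg/min × 60 min/hr = 1014.545 mcg/hr
Concentration = 70 mg ÷ 214 mL = 0.3271028 mg/mL = 327.1028 mcg/mL
Rate = 1014.545 mcg/hr ÷ 327.1028 mcg/mL = 3.10161 mL/hr
Volume infused = 3.10161 mL/hr × 35.3 hr = 109.4868 mL
Volume remaining = 214 − 109.4868 = 104.5132 mL
Drug remaining = 104.5132 mL × 327.1028 mcg/mL = 34186.55 mcg = 34.18655 mg

34.2 mg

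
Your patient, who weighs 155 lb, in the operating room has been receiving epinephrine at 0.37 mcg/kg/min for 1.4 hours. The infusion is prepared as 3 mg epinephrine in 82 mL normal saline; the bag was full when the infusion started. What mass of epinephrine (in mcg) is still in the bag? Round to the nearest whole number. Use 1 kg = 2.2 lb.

810 mcg

Weight = 155 lb ÷ 2.2 lb/kg = 70.45455 kg
Dose = 0.37 mcg/kg/min × 70.45455 kg = 26.06818 mcg/min
26.06818 mcg/min × 60 min/hr = 1564.091 mcg/hr
Concentration = 3 mg ÷ 82 mL = 0.03658537 mg/mL = 36.58537 mcg/mL
Rate = 1564.091 mcg/hr ÷ 36.58537 mcg/mL = 42.75182 mL/hr
Volume infused = 42.75182 mL/hr × 1.4 hr = 59.85255 mL
Volume remaining = 82 − 59.85255 = 22.14745 mL
Drug remaining = 22.14745 mL × 36.58537 mcg/mL = 810.2727 mcg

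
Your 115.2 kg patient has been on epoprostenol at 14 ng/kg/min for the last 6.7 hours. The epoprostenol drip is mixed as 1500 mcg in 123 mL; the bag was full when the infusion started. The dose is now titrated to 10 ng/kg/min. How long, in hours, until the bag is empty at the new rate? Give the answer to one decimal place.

12.3 hours

Initial rate:
Dose = 14 ng/kg/min × 115.2 kg = 1612.8 ng/min
1612.8 ng/min × 60 min/hr = 96768 ng/hr
Concentration = 1500 mcg ÷ 123 mL = 12.19512 mcg/mL = 12195.12 ng/mL
Rate = 96768 ng/hr ÷ 12195.12 ng/mL = 7.934976 mL/hr
Volume infused so far = 7.934976 mL/hr × 6.7 hr = 53.16434 mL
Volume remaining = 123 − 53.16434 = 69.83566 mL
New rate:
Dose = 10 ng/kg/min × 115.2 kg = 1152 ng/min
1152 ng/min × 60 min/hr = 69120 ng/hr
Rate = 69120 ng/hr ÷ 12195.12 ng/mL = 5.66784 mL/hr
Time remaining = 69.83566 mL ÷ 5.66784 mL/hr = 12.32139 hr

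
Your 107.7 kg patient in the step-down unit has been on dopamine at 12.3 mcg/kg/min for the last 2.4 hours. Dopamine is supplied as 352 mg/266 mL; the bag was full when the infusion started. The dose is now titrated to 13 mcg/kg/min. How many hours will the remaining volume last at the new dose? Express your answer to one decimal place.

Initial rate:
Dose = 12.3 mcg/kg/min × 107.7 kg = 1324.71 mcg/min
1324.71 mcg/min × 60 min/hr = 79482.6 mcg/hr
Concentration = 352 mg ÷ 266 mL = 1.323308 mg/mL = 1323.308 mcg/mL
Rate = 79482.6 mcg/hr ÷ 1323.308 mcg/mL = 60.06356 mL/hr
Volume infused so far = 60.06356 mL/hr × 2.4 hr = 144.1525 mL
Volume remaining = 266 − 144.1525 = 121.8475 mL
New rate:
Dose = 13 mcg/kg/min × 107.7 kg = 1400.1 mcg/min
1400.1 mcg/min × 60 min/hr = 84006 mcg/hr
Rate = 84006 mcg/hr ÷ 1323.308 mcg/mL = 63.48181 mL/hr
Time remaining = 121.8475 mL ÷ 63.48181 mL/hr = 1.919408 hr

1.9 hours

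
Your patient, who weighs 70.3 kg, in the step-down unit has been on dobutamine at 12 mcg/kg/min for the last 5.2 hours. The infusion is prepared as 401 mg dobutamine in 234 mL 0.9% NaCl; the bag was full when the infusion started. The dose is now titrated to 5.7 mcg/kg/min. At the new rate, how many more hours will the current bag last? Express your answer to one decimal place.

5.7 hours

Initial rate:
Dose = 12 mcg/kg/min × 70.3 kg = 843.6 mcg/min
843.6 mcg/min × 60 min/hr = 50616 mcg/hr
Concentration = 401 mg ÷ 234 mL = 1.713675 mg/mL = 1713.675 mcg/mL
Rate = 50616 mcg/hr ÷ 1713.675 mcg/mL = 29.53652 mL/hr
Volume infused so far = 29.53652 mL/hr × 5.2 hr = 153.5899 mL
Volume remaining = 234 − 153.5899 = 80.4101 mL
New rate:
Dose = 5.7 mcg/kg/min × 70.3 kg = 400.71 mcg/min
400.71 mcg/min × 60 min/hr = 24042.6 mcg/hr
Rate = 24042.6 mcg/hr ÷ 1713.675 mcg/mL = 14.02985 mL/hr
Time remaining = 80.4101 mL ÷ 14.02985 mL/hr = 5.73136 hr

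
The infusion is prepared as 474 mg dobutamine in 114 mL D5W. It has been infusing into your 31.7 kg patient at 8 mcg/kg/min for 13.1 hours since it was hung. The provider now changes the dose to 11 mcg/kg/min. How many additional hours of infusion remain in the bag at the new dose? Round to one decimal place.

Initial rate:
Dose = 8 mcg/kg/min × 31.7 kg = 253.6 mcg/min
253.6 mcg/min × 60 min/hr = 15216 mcg/hr
Concentration = 474 mg ÷ 114 mL = 4.157895 mg/mL = 4157.895 mcg/mL
Rate = 15216 mcg/hr ÷ 4157.895 mcg/mL = 3.659544 mL/hr
Volume infused so far = 3.659544 mL/hr × 13.1 hr = 47.94003 mL
Volume remaining = 114 − 47.94003 = 66.05997 mL
New rate:
Dose = 11 mcg/kg/min × 31.7 kg = 348.7 mcg/min
348.7 mcg/min × 60 min/hr = 20922 mcg/hr
Rate = 20922 mcg/hr ÷ 4157.895 mcg/mL = 5.031873 mL/hr
Time remaining = 66.05997 mL ÷ 5.031873 mL/hr = 13.12831 hr

13.1 hours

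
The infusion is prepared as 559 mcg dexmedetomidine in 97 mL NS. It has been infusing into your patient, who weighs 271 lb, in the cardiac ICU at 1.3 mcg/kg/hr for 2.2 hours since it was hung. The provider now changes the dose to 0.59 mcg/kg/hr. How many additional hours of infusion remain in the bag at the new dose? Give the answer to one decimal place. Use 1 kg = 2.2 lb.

Initial rate:
Weight = 271 lb ÷ 2.2 lb/kg = 123.1818 kg
Dose = 1.3 mcg/kg/hr × 123.1818 kg = 160.1364 mcg/hr
Concentration = 559 mcg ÷ 97 mL = 5.762887 mcg/mL
Rate = 160.1364 mcg/hr ÷ 5.762887 mcg/mL = 27.78753 mL/hr
Volume infused so far = 27.78753 mL/hr × 2.2 hr = 61.13256 mL
Volume remaining = 97 − 61.13256 = 35.86744 mL
New rate:
Dose = 0.59 mcg/kg/hr × 123.1818 kg = 72.67727 mcg/hr
Rate = 72.67727 mcg/hr ÷ 5.762887 mcg/mL = 12.61126 mL/hr
Time remaining = 35.86744 mL ÷ 12.61126 mL/hr = 2.84408 hr

2.8 hours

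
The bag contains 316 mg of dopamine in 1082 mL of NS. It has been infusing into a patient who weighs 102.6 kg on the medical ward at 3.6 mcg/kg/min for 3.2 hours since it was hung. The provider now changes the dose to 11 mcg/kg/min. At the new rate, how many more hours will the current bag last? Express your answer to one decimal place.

Initial rate:
Dose = 3.6 mcg/kg/min × 102.6 kg = 369.36 mcg/min
369.36 mcg/min × 60 min/hr = 22161.6 mcg/hr
Concentration = 316 mg ÷ 1082 mL = 0.2920518 mg/mL = 292.0518 mcg/mL
Rate = 22161.6 mcg/hr ÷ 292.0518 mcg/mL = 75.88244 mL/hr
Volume infused so far = 75.88244 mL/hr × 3.2 hr = 242.8238 mL
Volume remaining = 1082 − 242.8238 = 839.1762 mL
New rate:
Dose = 11 mcg/kg/min × 102.6 kg = 1128.6 mcg/min
1128.6 mcg/min × 60 min/hr = 67716 mcg/hr
Rate = 67716 mcg/hr ÷ 292.0518 mcg/mL = 231.863 mL/hr
Time remaining = 839.1762 mL ÷ 231.863 mL/hr = 3.619276 hr

3.6 hours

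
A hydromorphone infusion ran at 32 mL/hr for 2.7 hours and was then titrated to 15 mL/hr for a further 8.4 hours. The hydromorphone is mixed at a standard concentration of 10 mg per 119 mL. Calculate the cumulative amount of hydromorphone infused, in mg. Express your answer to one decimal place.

Concentration = 10 mg ÷ 119 mL = 0.08403361 mg/mL
Stage 1: 32 mL/hr × 2.7 hr = 86.4 mL → 86.4 mL × 0.08403361 mg/mL = 7.260504 mg
Stage 2: 15 mL/hr × 8.4 hr = 126 mL → 126 mL × 0.08403361 mg/mL = 10.58824 mg
Total = 7.260504 + 10.58824 = 17.84874 mg

17.8 mg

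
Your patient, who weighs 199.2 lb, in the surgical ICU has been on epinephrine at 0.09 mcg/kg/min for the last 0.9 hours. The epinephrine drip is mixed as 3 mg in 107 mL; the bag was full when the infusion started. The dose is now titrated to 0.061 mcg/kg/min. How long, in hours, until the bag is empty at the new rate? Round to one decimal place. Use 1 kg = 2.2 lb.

7.7 hours

Initial rate:
Weight = 199.2 lb ÷ 2.2 lb/kg = 90.54545 kg
Dose = 0.09 mcg/kg/min × 90.54545 kg = 8.149091 mcg/min
8.149091 mcg/min × 60 min/hr = 488.9455 mcg/hr
Concentration = 3 mg ÷ 107 mL = 0.02803738 mg/mL = 28.03738 mcg/mL
Rate = 488.9455 mcg/hr ÷ 28.03738 mcg/mL = 17.43905 mL/hr
Volume infused so far = 17.43905 mL/hr × 0.9 hr = 15.69515 mL
Volume remaining = 107 − 15.69515 = 91.30485 mL
New rate:
Dose = 0.061 mcg/kg/min × 90.54545 kg = 5.523273 mcg/min
5.523273 mcg/min × 60 min/hr = 331.3964 mcg/hr
Rate = 331.3964 mcg/hr ÷ 28.03738 mcg/mL = 11.8198 mL/hr
Time remaining = 91.30485 mL ÷ 11.8198 mL/hr = 7.724735 hr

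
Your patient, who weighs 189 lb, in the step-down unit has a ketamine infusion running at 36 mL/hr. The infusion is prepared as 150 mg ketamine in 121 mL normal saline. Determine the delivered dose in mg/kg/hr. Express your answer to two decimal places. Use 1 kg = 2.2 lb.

0.52 mg/kg/hr

Weight = 189 lb ÷ 2.2 lb/kg = 85.90909 kg
Concentration = 150 mg ÷ 121 mL = 1.239669 mg/mL
Drug rate = 36 mL/hr × 1.239669 mg/mL = 44.6281 mg/hr
44.6281 mg/hr ÷ 85.90909 kg = 0.5194805 mg/kg/hr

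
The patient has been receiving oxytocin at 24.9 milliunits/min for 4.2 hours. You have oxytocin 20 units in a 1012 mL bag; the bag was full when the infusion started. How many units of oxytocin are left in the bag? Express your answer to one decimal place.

24.9 milliunits/min × 60 min/hr = 1494 milliunits/hr
Concentration = 20 units ÷ 1012 mL = 0.01976285 units/mL = 19.76285 milliunits/mL
Rate = 1494 milliunits/hr ÷ 19.76285 milliunits/mL = 75.5964 mL/hr
Volume infused = 75.5964 mL/hr × 4.2 hr = 317.5049 mL
Volume remaining = 1012 − 317.5049 = 694.4951 mL
Drug remaining = 694.4951 mL × 19.76285 milliunits/mL = 13725.2 milliunits = 13.7252 units

13.7 units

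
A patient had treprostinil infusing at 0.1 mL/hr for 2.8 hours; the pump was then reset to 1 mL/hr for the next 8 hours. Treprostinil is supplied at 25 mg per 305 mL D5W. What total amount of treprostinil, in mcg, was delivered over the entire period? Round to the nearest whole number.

Concentration = 25 mg ÷ 305 mL = 0.08196721 mg/mL
Stage 1: 0.1 mL/hr × 2.8 hr = 0.28 mL → 0.28 mL × 0.08196721 mg/mL = 0.02295082 mg
Stage 2: 1 mL/hr × 8 hr = 8 mL → 8 mL × 0.08196721 mg/mL = 0.6557377 mg
Total = 0.02295082 + 0.6557377 = 0.6786885 mg = 678.6885 mcg

679 mcg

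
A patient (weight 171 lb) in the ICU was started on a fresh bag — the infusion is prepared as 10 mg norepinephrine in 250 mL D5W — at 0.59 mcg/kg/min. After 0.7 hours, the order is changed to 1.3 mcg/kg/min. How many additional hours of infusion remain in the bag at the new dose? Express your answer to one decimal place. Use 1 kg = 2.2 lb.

Initial rate:
Weight = 171 lb ÷ 2.2 lb/kg = 77.72727 kg
Dose = 0.59 mcg/kg/min × 77.72727 kg = 45.85909 mcg/min
45.85909 mcg/min × 60 min/hr = 2751.545 mcg/hr
Concentration = 10 mg ÷ 250 mL = 0.04 mg/mL = 40 mcg/mL
Rate = 2751.545 mcg/hr ÷ 40 mcg/mL = 68.78864 mL/hr
Volume infused so far = 68.78864 mL/hr × 0.7 hr = 48.15205 mL
Volume remaining = 250 − 48.15205 = 201.848 mL
New rate:
Dose = 1.3 mcg/kg/min × 77.72727 kg = 101.0455 mcg/min
101.0455 mcg/min × 60 min/hr = 6062.727 mcg/hr
Rate = 6062.727 mcg/hr ÷ 40 mcg/mL = 151.5682 mL/hr
Time remaining = 201.848 mL ÷ 151.5682 mL/hr = 1.33173 hr

1.3 hours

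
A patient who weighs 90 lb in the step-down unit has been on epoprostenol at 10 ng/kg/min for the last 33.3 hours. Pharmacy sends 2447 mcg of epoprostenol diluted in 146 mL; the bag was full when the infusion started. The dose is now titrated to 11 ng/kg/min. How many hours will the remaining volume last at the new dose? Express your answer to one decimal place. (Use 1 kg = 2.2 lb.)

Initial rate:
Weight = 90 lb ÷ 2.2 lb/kg = 40.90909 kg
Dose = 10 ng/kg/min × 40.90909 kg = 409.0909 ng/min
409.0909 ng/min × 60 min/hr = 24545.45 ng/hr
Concentration = 2447 mcg ÷ 146 mL = 16.76027 mcg/mL = 16760.27 ng/mL
Rate = 24545.45 ng/hr ÷ 16760.27 ng/mL = 1.464502 mL/hr
Volume infused so far = 1.464502 mL/hr × 33.3 hr = 48.76792 mL
Volume remaining = 146 − 48.76792 = 97.23208 mL
New rate:
Dose = 11 ng/kg/min × 40.90909 kg = 450 ng/min
450 ng/min × 60 min/hr = 27000 ng/hr
Rate = 27000 ng/hr ÷ 16760.27 ng/mL = 1.610952 mL/hr
Time remaining = 97.23208 mL ÷ 1.610952 mL/hr = 60.3569 hr

60.4 hours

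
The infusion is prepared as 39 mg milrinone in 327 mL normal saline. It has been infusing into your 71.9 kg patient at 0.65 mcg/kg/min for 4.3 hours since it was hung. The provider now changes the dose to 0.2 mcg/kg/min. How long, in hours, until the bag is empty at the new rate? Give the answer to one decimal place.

Initial rate:
Dose = 0.65 mcg/kg/min × 71.9 kg = 46.735 mcg/min
46.735 mcg/min × 60 min/hr = 2804.1 mcg/hr
Concentration = 39 mg ÷ 327 mL = 0.1192661 mg/mL = 119.2661 mcg/mL
Rate = 2804.1 mcg/hr ÷ 119.2661 mcg/mL = 23.5113 mL/hr
Volume infused so far = 23.5113 mL/hr × 4.3 hr = 101.0986 mL
Volume remaining = 327 − 101.0986 = 225.9014 mL
New rate:
Dose = 0.2 mcg/kg/min × 71.9 kg = 14.38 mcg/min
14.38 mcg/min × 60 min/hr = 862.8 mcg/hr
Rate = 862.8 mcg/hr ÷ 119.2661 mcg/mL = 7.234246 mL/hr
Time remaining = 225.9014 mL ÷ 7.234246 mL/hr = 31.22667 hr

31.2 hours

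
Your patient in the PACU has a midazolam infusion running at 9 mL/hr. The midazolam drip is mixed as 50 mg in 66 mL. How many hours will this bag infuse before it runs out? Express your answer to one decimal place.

Duration = 66 mL ÷ 9 mL/hr = 7.333333 hr

7.3 hours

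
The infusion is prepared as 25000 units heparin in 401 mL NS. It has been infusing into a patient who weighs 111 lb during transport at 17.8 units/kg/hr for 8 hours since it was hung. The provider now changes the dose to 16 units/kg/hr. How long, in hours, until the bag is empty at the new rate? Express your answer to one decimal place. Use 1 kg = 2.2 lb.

22.1 hours

Initial rate:
Weight = 111 lb ÷ 2.2 lb/kg = 50.45455 kg
Dose = 17.8 units/kg/hr × 50.45455 kg = 898.0909 units/hr
Concentration = 25000 units ÷ 401 mL = 62.34414 units/mL
Rate = 898.0909 units/hr ÷ 62.34414 units/mL = 14.40538 mL/hr
Volume infused so far = 14.40538 mL/hr × 8 hr = 115.243 mL
Volume remaining = 401 − 115.243 = 285.757 mL
New rate:
Dose = 16 units/kg/hr × 50.45455 kg = 807.2727 units/hr
Rate = 807.2727 units/hr ÷ 62.34414 units/mL = 12.94865 mL/hr
Time remaining = 285.757 mL ÷ 12.94865 mL/hr = 22.06847 hr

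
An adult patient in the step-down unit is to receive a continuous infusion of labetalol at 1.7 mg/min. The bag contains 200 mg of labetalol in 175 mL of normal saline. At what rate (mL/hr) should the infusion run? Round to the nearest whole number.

89 mL/hr

1.7 mg/min × 60 min/hr = 102 mg/hr
Concentration = 200 mg ÷ 175 mL = 1.142857 mg/mL
Rate = 102 mg/hr ÷ 1.142857 mg/mL = 89.25 mL/hr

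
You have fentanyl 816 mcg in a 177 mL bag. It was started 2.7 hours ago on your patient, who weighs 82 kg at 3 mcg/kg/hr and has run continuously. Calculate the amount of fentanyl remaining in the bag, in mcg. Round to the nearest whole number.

152 mcg

Dose = 3 mcg/kg/hr × 82 kg = 246 mcg/hr
Concentration = 816 mcg ÷ 177 mL = 4.610169 mcg/mL
Rate = 246 mcg/hr ÷ 4.610169 mcg/mL = 53.36029 mL/hr
Volume infused = 53.36029 mL/hr × 2.7 hr = 144.0728 mL
Volume remaining = 177 − 144.0728 = 32.92721 mL
Drug remaining = 32.92721 mL × 4.610169 mcg/mL = 151.8 mcg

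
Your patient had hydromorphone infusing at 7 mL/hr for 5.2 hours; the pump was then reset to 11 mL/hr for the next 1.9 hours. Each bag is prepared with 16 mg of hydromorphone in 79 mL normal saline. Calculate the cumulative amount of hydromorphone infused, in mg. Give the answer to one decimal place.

Concentration = 16 mg ÷ 79 mL = 0.2025316 mg/mL
Stage 1: 7 mL/hr × 5.2 hr = 36.4 mL → 36.4 mL × 0.2025316 mg/mL = 7.372152 mg
Stage 2: 11 mL/hr × 1.9 hr = 20.9 mL → 20.9 mL × 0.2025316 mg/mL = 4.232911 mg
Total = 7.372152 + 4.232911 = 11.60506 mg

11.6 mg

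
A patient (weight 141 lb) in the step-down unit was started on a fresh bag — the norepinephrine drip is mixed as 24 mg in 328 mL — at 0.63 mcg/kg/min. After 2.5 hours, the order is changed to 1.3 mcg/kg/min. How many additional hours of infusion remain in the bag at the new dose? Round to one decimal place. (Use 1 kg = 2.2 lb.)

Initial rate:
Weight = 141 lb ÷ 2.2 lb/kg = 64.09091 kg
Dose = 0.63 mcg/kg/min × 64.09091 kg = 40.37727 mcg/min
40.37727 mcg/min × 60 min/hr = 2422.636 mcg/hr
Concentration = 24 mg ÷ 328 mL = 0.07317073 mg/mL = 73.17073 mcg/mL
Rate = 2422.636 mcg/hr ÷ 73.17073 mcg/mL = 33.10936 mL/hr
Volume infused so far = 33.10936 mL/hr × 2.5 hr = 82.77341 mL
Volume remaining = 328 − 82.77341 = 245.2266 mL
New rate:
Dose = 1.3 mcg/kg/min × 64.09091 kg = 83.31818 mcg/min
83.31818 mcg/min × 60 min/hr = 4999.091 mcg/hr
Rate = 4999.091 mcg/hr ÷ 73.17073 mcg/mL = 68.32091 mL/hr
Time remaining = 245.2266 mL ÷ 68.32091 mL/hr = 3.589334 hr

3.6 hours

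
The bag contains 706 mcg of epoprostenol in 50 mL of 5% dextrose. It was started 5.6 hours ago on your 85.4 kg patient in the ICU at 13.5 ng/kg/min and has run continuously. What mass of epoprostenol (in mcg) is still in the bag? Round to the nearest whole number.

319 mcg

Dose = 13.5 ng/kg/min × 85.4 kg = 1152.9 ng/min
1152.9 ng/min × 60 min/hr = 69174 ng/hr
Concentration = 706 mcg ÷ 50 mL = 14.12 mcg/mL = 14120 ng/mL
Rate = 69174 ng/hr ÷ 14120 ng/mL = 4.899008 mL/hr
Volume infused = 4.899008 mL/hr × 5.6 hr = 27.43445 mL
Volume remaining = 50 − 27.43445 = 22.56555 mL
Drug remaining = 22.56555 mL × 14120 ng/mL = 318625.6 ng = 318.6256 mcg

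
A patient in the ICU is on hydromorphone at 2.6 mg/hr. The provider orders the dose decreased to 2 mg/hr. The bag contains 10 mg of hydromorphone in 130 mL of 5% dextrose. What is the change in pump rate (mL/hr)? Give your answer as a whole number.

8 mL/hr

At the current dose:
Concentration = 10 mg ÷ 130 mL = 0.07692308 mg/mL
Rate = 2.6 mg/hr ÷ 0.07692308 mg/mL = 33.8 mL/hr
At the new dose:
Rate = 2 mg/hr ÷ 0.07692308 mg/mL = 26 mL/hr
Change = 26 − 33.8 = -7.8 mL/hr → 7.8 mL/hr decrease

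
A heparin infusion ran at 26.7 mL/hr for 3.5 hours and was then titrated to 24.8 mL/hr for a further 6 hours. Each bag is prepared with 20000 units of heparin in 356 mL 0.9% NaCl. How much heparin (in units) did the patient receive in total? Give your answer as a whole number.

Concentration = 20000 units ÷ 356 mL = 56.17978 units/mL
Stage 1: 26.7 mL/hr × 3.5 hr = 93.45 mL → 93.45 mL × 56.17978 units/mL = 5250 units
Stage 2: 24.8 mL/hr × 6 hr = 148.8 mL → 148.8 mL × 56.17978 units/mL = 8359.551 units
Total = 5250 + 8359.551 = 13609.55 units

13610 units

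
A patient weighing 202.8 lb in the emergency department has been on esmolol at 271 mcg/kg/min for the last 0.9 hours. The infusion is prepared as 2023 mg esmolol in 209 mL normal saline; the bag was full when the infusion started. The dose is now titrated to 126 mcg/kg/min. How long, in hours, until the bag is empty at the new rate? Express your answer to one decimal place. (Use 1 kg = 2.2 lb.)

1.0 hours

Initial rate:
Weight = 202.8 lb ÷ 2.2 lb/kg = 92.18182 kg
Dose = 271 mcg/kg/min × 92.18182 kg = 24981.27 mcg/min
24981.27 mcg/min × 60 min/hr = 1498876 mcg/hr
Concentration = 2023 mg ÷ 209 mL = 9.679426 mg/mL = 9679.426 mcg/mL
Rate = 1498876 mcg/hr ÷ 9679.426 mcg/mL = 154.8518 mL/hr
Volume infused so far = 154.8518 mL/hr × 0.9 hr = 139.3666 mL
Volume remaining = 209 − 139.3666 = 69.63339 mL
New rate:
Dose = 126 mcg/kg/min × 92.18182 kg = 11614.91 mcg/min
11614.91 mcg/min × 60 min/hr = 696894.5 mcg/hr
Rate = 696894.5 mcg/hr ÷ 9679.426 mcg/mL = 71.99751 mL/hr
Time remaining = 69.63339 mL ÷ 71.99751 mL/hr = 0.9671639 hr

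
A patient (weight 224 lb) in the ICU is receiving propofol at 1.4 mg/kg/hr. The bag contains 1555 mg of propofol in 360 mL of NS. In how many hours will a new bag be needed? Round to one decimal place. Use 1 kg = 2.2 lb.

Weight = 224 lb ÷ 2.2 lb/kg = 101.8182 kg
Dose = 1.4 mg/kg/hr × 101.8182 kg = 142.5455 mg/hr
Concentration = 1555 mg ÷ 360 mL = 4.319444 mg/mL
Rate = 142.5455 mg/hr ÷ 4.319444 mg/mL = 33.00088 mL/hr
Duration = 360 mL ÷ 33.00088 mL/hr = 10.9088 hr

10.9 hours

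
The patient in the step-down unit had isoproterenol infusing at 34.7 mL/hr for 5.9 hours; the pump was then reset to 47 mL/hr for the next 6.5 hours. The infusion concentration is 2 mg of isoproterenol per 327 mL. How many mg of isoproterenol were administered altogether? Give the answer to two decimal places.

3.12 mg

Concentration = 2 mg ÷ 327 mL = 0.006116208 mg/mL
Stage 1: 34.7 mL/hr × 5.9 hr = 204.73 mL → 204.73 mL × 0.006116208 mg/mL = 1.252171 mg
Stage 2: 47 mL/hr × 6.5 hr = 305.5 mL → 305.5 mL × 0.006116208 mg/mL = 1.868502 mg
Total = 1.252171 + 1.868502 = 3.120673 mg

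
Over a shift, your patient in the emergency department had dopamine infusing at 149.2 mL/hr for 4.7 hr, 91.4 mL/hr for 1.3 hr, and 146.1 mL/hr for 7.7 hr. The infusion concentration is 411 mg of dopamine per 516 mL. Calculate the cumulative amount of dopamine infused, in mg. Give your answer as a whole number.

1549 mg

Concentration = 411 mg ÷ 516 mL = 0.7965116 mg/mL
Stage 1: 149.2 mL/hr × 4.7 hr = 701.24 mL → 701.24 mL × 0.7965116 mg/mL = 558.5458 mg
Stage 2: 91.4 mL/hr × 1.3 hr = 118.82 mL → 118.82 mL × 0.7965116 mg/mL = 94.64151 mg
Stage 3: 146.1 mL/hr × 7.7 hr = 1124.97 mL → 1124.97 mL × 0.7965116 mg/mL = 896.0517 mg
Total = 558.5458 + 94.64151 + 896.0517 = 1549.239 mg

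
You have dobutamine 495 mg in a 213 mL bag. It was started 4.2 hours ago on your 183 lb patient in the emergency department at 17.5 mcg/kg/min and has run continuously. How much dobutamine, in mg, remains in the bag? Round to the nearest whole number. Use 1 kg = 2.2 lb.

Weight = 183 lb ÷ 2.2 lb/kg = 83.18182 kg
Dose = 17.5 mcg/kg/min × 83.18182 kg = 1455.682 mcg/min
1455.682 mcg/min × 60 min/hr = 87340.91 mcg/hr
Concentration = 495 mg ÷ 213 mL = 2.323944 mg/mL = 2323.944 mcg/mL
Rate = 87340.91 mcg/hr ÷ 2323.944 mcg/mL = 37.58306 mL/hr
Volume infused = 37.58306 mL/hr × 4.2 hr = 157.8488 mL
Volume remaining = 213 − 157.8488 = 55.15116 mL
Drug remaining = 55.15116 mL × 2323.944 mcg/mL = 128168.2 mcg = 128.1682 mg

128 mg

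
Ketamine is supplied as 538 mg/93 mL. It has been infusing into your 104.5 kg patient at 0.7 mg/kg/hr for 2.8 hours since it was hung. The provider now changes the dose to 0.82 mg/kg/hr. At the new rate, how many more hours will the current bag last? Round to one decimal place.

3.9 hours

Initial rate:
Dose = 0.7 mg/kg/hr × 104.5 kg = 73.15 mg/hr
Concentration = 538 mg ÷ 93 mL = 5.784946 mg/mL
Rate = 73.15 mg/hr ÷ 5.784946 mg/mL = 12.64489 mL/hr
Volume infused so far = 12.64489 mL/hr × 2.8 hr = 35.40569 mL
Volume remaining = 93 − 35.40569 = 57.59431 mL
New rate:
Dose = 0.82 mg/kg/hr × 104.5 kg = 85.69 mg/hr
Rate = 85.69 mg/hr ÷ 5.784946 mg/mL = 14.81258 mL/hr
Time remaining = 57.59431 mL ÷ 14.81258 mL/hr = 3.888202 hr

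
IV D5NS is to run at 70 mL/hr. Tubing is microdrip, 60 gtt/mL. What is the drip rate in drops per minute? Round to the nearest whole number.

70 mL/hr ÷ 60 min/hr = 1.166667 mL/min
1.166667 mL/min × 60 gtt/mL = 70 gtt/min

70 gtt/min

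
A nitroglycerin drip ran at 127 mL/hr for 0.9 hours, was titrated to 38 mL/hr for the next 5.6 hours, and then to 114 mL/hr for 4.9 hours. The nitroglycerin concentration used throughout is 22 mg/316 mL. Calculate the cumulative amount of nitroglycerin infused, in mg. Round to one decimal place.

61.7 mg

Concentration = 22 mg ÷ 316 mL = 0.06962025 mg/mL
Stage 1: 127 mL/hr × 0.9 hr = 114.3 mL → 114.3 mL × 0.06962025 mg/mL = 7.957595 mg
Stage 2: 38 mL/hr × 5.6 hr = 212.8 mL → 212.8 mL × 0.06962025 mg/mL = 14.81519 mg
Stage 3: 114 mL/hr × 4.9 hr = 558.6 mL → 558.6 mL × 0.06962025 mg/mL = 38.88987 mg
Total = 7.957595 + 14.81519 + 38.88987 = 61.66266 mg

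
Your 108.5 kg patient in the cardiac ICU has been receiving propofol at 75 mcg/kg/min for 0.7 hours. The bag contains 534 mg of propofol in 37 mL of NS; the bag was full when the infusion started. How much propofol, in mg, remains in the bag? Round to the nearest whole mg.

192 mg

Dose = 75 mcg/kg/min × 108.5 kg = 8137.5 mcg/min
8137.5 mcg/min × 60 min/hr = 488250 mcg/hr
Concentration = 534 mg ÷ 37 mL = 14.43243 mg/mL = 14432.43 mcg/mL
Rate = 488250 mcg/hr ÷ 14432.43 mcg/mL = 33.83006 mL/hr
Volume infused = 33.83006 mL/hr × 0.7 hr = 23.68104 mL
Volume remaining = 37 − 23.68104 = 13.31896 mL
Drug remaining = 13.31896 mL × 14432.43 mcg/mL = 192225 mcg = 192.225 mg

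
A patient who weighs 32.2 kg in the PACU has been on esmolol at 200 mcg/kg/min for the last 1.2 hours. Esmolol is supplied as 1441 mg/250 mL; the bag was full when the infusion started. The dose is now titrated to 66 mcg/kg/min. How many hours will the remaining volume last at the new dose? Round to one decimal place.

Initial rate:
Dose = 200 mcg/kg/min × 32.2 kg = 6440 mcg/min
6440 mcg/min × 60 min/hr = 386400 mcg/hr
Concentration = 1441 mg ÷ 250 mL = 5.764 mg/mL = 5764 mcg/mL
Rate = 386400 mcg/hr ÷ 5764 mcg/mL = 67.03678 mL/hr
Volume infused so far = 67.03678 mL/hr × 1.2 hr = 80.44414 mL
Volume remaining = 250 − 80.44414 = 169.5559 mL
New rate:
Dose = 66 mcg/kg/min × 32.2 kg = 2125.2 mcg/min
2125.2 mcg/min × 60 min/hr = 127512 mcg/hr
Rate = 127512 mcg/hr ÷ 5764 mcg/mL = 22.12214 mL/hr
Time remaining = 169.5559 mL ÷ 22.12214 mL/hr = 7.664534 hr

7.7 hours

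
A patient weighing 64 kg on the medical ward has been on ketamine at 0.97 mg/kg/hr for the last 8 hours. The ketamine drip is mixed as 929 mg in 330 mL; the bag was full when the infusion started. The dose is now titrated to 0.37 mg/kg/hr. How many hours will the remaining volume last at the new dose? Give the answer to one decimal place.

18.3 hours

Initial rate:
Dose = 0.97 mg/kg/hr × 64 kg = 62.08 mg/hr
Concentration = 929 mg ÷ 330 mL = 2.815152 mg/mL
Rate = 62.08 mg/hr ÷ 2.815152 mg/mL = 22.0521 mL/hr
Volume infused so far = 22.0521 mL/hr × 8 hr = 176.4168 mL
Volume remaining = 330 − 176.4168 = 153.5832 mL
New rate:
Dose = 0.37 mg/kg/hr × 64 kg = 23.68 mg/hr
Rate = 23.68 mg/hr ÷ 2.815152 mg/mL = 8.411625 mL/hr
Time remaining = 153.5832 mL ÷ 8.411625 mL/hr = 18.25845 hr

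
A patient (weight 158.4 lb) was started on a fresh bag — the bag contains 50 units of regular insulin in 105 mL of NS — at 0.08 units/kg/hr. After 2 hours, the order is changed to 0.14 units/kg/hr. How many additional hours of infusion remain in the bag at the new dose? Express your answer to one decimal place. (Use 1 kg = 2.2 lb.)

Initial rate:
Weight = 158.4 lb ÷ 2.2 lb/kg = 72 kg
Dose = 0.08 units/kg/hr × 72 kg = 5.76 units/hr
Concentration = 50 units ÷ 105 mL = 0.4761905 units/mL
Rate = 5.76 units/hr ÷ 0.4761905 units/mL = 12.096 mL/hr
Volume infused so far = 12.096 mL/hr × 2 hr = 24.192 mL
Volume remaining = 105 − 24.192 = 80.808 mL
New rate:
Dose = 0.14 units/kg/hr × 72 kg = 10.08 units/hr
Rate = 10.08 units/hr ÷ 0.4761905 units/mL = 21.168 mL/hr
Time remaining = 80.808 mL ÷ 21.168 mL/hr = 3.81746 hr

3.8 hours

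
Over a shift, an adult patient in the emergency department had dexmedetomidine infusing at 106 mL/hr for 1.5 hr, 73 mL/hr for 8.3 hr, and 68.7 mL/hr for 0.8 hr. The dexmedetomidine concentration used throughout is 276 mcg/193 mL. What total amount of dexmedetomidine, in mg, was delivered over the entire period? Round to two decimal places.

Concentration = 276 mcg ÷ 193 mL = 1.430052 mcg/mL
Stage 1: 106 mL/hr × 1.5 hr = 159 mL → 159 mL × 1.430052 mcg/mL = 227.3782 mcg
Stage 2: 73 mL/hr × 8.3 hr = 605.9 mL → 605.9 mL × 1.430052 mcg/mL = 866.4684 mcg
Stage 3: 68.7 mL/hr × 0.8 hr = 54.96 mL → 54.96 mL × 1.430052 mcg/mL = 78.59565 mcg
Total = 227.3782 + 866.4684 + 78.59565 = 1172.442 mcg = 1.172442 mg

1.17 mg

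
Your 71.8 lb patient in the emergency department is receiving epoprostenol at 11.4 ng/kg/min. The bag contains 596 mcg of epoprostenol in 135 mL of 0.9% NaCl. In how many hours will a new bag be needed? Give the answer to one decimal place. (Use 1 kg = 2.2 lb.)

Weight = 71.8 lb ÷ 2.2 lb/kg = 32.63636 kg
Dose = 11.4 ng/kg/min × 32.63636 kg = 372.0545 ng/min
372.0545 ng/min × 60 min/hr = 22323.27 ng/hr
Concentration = 596 mcg ÷ 135 mL = 4.414815 mcg/mL = 4414.815 ng/mL
Rate = 22323.27 ng/hr ÷ 4414.815 ng/mL = 5.056446 mL/hr
Duration = 135 mL ÷ 5.056446 mL/hr = 26.69859 hr

26.7 hours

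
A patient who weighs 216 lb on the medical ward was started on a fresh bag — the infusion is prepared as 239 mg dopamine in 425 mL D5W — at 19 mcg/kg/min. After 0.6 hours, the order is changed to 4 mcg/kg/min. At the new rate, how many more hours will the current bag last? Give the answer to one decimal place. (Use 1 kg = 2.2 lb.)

Initial rate:
Weight = 216 lb ÷ 2.2 lb/kg = 98.18182 kg
Dose = 19 mcg/kg/min × 98.18182 kg = 1865.455 mcg/min
1865.455 mcg/min × 60 min/hr = 111927.3 mcg/hr
Concentration = 239 mg ÷ 425 mL = 0.5623529 mg/mL = 562.3529 mcg/mL
Rate = 111927.3 mcg/hr ÷ 562.3529 mcg/mL = 199.0339 mL/hr
Volume infused so far = 199.0339 mL/hr × 0.6 hr = 119.4203 mL
Volume remaining = 425 − 119.4203 = 305.5797 mL
New rate:
Dose = 4 mcg/kg/min × 98.18182 kg = 392.7273 mcg/min
392.7273 mcg/min × 60 min/hr = 23563.64 mcg/hr
Rate = 23563.64 mcg/hr ÷ 562.3529 mcg/mL = 41.90186 mL/hr
Time remaining = 305.5797 mL ÷ 41.90186 mL/hr = 7.292747 hr

7.3 hours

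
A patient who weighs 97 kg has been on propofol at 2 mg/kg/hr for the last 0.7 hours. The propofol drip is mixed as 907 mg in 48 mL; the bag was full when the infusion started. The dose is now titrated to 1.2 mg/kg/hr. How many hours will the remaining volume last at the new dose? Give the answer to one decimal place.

Initial rate:
Dose = 2 mg/kg/hr × 97 kg = 194 mg/hr
Concentration = 907 mg ÷ 48 mL = 18.89583 mg/mL
Rate = 194 mg/hr ÷ 18.89583 mg/mL = 10.26681 mL/hr
Volume infused so far = 10.26681 mL/hr × 0.7 hr = 7.18677 mL
Volume remaining = 48 − 7.18677 = 40.81323 mL
New rate:
Dose = 1.2 mg/kg/hr × 97 kg = 116.4 mg/hr
Rate = 116.4 mg/hr ÷ 18.89583 mg/mL = 6.160088 mL/hr
Time remaining = 40.81323 mL ÷ 6.160088 mL/hr = 6.62543 hr

6.6 hours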